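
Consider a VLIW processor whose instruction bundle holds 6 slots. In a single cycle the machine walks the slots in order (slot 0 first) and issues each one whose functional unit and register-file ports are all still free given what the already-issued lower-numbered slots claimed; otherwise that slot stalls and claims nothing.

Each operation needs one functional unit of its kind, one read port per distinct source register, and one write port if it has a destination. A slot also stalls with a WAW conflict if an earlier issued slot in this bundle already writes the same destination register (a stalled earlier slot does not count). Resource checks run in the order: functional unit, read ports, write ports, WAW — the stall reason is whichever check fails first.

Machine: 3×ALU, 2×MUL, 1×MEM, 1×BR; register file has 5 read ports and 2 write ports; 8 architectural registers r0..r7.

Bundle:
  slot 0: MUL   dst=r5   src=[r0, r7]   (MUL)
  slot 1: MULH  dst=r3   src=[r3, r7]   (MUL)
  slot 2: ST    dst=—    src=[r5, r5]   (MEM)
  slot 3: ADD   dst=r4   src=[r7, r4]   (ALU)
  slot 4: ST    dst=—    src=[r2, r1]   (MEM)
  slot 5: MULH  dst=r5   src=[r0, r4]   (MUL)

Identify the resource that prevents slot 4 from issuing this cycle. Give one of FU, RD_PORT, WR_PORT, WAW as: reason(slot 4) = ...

slot 0 (MUL): ISSUE — free A3,Mu1,Ld1,B1 rp3 wp1
slot 1 (MUL): ISSUE — free A3,Mu0,Ld1,B1 rp1 wp0
slot 2 (MEM): ISSUE — free A3,Mu0,Ld0,B1 rp0 wp0
slot 3 (ALU): stall RD_PORT — free A3,Mu0,Ld0,B1 rp0 wp0
slot 4 (MEM): stall FU — free A3,Mu0,Ld0,B1 rp0 wp0
slot 5 (MUL): stall FU — free A3,Mu0,Ld0,B1 rp0 wp0

reason(slot 4) = FU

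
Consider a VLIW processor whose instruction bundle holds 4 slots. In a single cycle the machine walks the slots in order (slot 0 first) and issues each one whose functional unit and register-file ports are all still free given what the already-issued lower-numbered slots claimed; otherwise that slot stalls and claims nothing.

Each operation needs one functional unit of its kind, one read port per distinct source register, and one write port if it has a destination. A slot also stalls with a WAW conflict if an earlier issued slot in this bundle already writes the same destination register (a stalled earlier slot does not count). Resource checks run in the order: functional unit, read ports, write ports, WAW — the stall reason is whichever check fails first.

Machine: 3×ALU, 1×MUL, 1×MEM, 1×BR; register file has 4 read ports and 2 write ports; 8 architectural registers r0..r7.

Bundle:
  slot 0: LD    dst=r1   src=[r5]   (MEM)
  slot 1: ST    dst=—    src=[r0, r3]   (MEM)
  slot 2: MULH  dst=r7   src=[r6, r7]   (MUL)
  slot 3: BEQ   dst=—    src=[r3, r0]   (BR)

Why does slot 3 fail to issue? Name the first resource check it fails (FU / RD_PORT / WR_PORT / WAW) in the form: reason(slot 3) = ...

reason(slot 3) = RD_PORT

[0] MEM needs rd=1 wr=1: ok; after: ALU=3 MUL=1 MEM=0 BR=1, R=3, W=1
[1] MEM needs rd=2 wr=0: FU; after: ALU=3 MUL=1 MEM=0 BR=1, R=3, W=1
[2] MUL needs rd=2 wr=1: ok; after: ALU=3 MUL=0 MEM=0 BR=1, R=1, W=0
[3] BR needs rd=2 wr=0: RD_PORT; after: ALU=3 MUL=0 MEM=0 BR=1, R=1, W=0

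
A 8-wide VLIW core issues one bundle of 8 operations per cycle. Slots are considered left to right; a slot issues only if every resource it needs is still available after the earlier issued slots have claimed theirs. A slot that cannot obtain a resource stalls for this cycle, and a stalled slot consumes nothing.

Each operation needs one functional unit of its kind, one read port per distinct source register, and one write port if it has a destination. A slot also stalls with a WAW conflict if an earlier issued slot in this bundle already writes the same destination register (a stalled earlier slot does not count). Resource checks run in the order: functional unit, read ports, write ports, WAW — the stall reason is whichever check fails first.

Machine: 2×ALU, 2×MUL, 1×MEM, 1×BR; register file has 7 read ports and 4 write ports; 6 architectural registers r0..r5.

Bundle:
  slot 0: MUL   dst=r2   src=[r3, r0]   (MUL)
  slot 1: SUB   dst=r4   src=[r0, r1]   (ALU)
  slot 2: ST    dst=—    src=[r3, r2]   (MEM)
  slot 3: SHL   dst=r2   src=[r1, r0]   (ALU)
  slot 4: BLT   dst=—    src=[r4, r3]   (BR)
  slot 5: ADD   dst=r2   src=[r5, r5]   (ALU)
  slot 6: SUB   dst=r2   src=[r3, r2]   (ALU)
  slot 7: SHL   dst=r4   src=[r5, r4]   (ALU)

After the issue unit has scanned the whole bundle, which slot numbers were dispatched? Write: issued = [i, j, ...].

issued = [0, 1, 2]

#0 MUL src=r3,r0 dispatched  <A:2 Mu:1 Ld:1 B:1 rd:5 wr:3>
#1 ALU src=r0,r1 dispatched  <A:1 Mu:1 Ld:1 B:1 rd:3 wr:2>
#2 MEM src=r3,r2 dispatched  <A:1 Mu:1 Ld:0 B:1 rd:1 wr:2>
#3 ALU src=r1,r0 held:RD_PORT  <A:1 Mu:1 Ld:0 B:1 rd:1 wr:2>
#4 BR src=r4,r3 held:RD_PORT  <A:1 Mu:1 Ld:0 B:1 rd:1 wr:2>
#5 ALU src=r5,r5 held:WAW  <A:1 Mu:1 Ld:0 B:1 rd:1 wr:2>
#6 ALU src=r3,r2 held:RD_PORT  <A:1 Mu:1 Ld:0 B:1 rd:1 wr:2>
#7 ALU src=r5,r4 held:RD_PORT  <A:1 Mu:1 Ld:0 B:1 rd:1 wr:2>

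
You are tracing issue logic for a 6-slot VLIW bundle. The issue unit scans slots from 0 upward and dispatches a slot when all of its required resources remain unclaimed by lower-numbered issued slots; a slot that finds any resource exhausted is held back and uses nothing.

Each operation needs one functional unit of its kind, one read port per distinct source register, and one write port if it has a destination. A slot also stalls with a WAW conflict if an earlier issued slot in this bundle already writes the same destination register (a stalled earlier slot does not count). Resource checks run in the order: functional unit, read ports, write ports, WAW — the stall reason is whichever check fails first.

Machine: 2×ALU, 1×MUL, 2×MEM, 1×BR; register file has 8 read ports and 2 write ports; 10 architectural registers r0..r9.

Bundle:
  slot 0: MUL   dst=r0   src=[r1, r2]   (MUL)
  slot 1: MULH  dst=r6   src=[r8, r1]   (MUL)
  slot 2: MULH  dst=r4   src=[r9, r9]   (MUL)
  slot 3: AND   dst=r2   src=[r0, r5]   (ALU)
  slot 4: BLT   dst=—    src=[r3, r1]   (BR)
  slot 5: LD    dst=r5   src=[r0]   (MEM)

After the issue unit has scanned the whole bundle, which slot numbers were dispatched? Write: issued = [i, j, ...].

  0. MUL→r0 ⇒ go  {2A/0Mu/2Ld/1B | 6r 1w}
  1. MUL→r6 ⇒ no(FU)  {2A/0Mu/2Ld/1B | 6r 1w}
  2. MUL→r4 ⇒ no(FU)  {2A/0Mu/2Ld/1B | 6r 1w}
  3. ALU→r2 ⇒ go  {1A/0Mu/2Ld/1B | 4r 0w}
  4. BR ⇒ go  {1A/0Mu/2Ld/0B | 2r 0w}
  5. MEM→r5 ⇒ no(WR_PORT)  {1A/0Mu/2Ld/0B | 2r 0w}

issued = [0, 3, 4]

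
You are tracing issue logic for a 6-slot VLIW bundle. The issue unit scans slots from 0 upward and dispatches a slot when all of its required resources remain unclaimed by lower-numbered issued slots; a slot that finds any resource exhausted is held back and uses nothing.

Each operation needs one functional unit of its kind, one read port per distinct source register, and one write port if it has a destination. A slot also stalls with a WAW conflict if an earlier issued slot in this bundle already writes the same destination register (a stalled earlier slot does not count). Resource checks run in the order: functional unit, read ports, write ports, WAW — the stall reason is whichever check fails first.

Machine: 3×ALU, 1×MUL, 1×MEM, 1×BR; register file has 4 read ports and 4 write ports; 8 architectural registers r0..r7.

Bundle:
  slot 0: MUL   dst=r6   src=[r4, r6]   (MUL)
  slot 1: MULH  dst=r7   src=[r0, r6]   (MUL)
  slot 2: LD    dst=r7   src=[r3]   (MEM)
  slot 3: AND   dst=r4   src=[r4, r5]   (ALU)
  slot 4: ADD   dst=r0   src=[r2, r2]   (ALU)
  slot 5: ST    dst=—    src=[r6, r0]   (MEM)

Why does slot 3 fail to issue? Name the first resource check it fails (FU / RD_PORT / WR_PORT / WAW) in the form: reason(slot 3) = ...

reason(slot 3) = RD_PORT

(0) want 1×MUL +2rd +1wr — yes → AL3|MU0|ME1|BR1|rd2|wr3
(1) want 1×MUL +2rd +1wr — FU → AL3|MU0|ME1|BR1|rd2|wr3
(2) want 1×MEM +1rd +1wr — yes → AL3|MU0|ME0|BR1|rd1|wr2
(3) want 1×ALU +2rd +1wr — RD_PORT → AL3|MU0|ME0|BR1|rd1|wr2
(4) want 1×ALU +1rd +1wr — yes → AL2|MU0|ME0|BR1|rd0|wr1
(5) want 1×MEM +2rd +0wr — FU → AL2|MU0|ME0|BR1|rd0|wr1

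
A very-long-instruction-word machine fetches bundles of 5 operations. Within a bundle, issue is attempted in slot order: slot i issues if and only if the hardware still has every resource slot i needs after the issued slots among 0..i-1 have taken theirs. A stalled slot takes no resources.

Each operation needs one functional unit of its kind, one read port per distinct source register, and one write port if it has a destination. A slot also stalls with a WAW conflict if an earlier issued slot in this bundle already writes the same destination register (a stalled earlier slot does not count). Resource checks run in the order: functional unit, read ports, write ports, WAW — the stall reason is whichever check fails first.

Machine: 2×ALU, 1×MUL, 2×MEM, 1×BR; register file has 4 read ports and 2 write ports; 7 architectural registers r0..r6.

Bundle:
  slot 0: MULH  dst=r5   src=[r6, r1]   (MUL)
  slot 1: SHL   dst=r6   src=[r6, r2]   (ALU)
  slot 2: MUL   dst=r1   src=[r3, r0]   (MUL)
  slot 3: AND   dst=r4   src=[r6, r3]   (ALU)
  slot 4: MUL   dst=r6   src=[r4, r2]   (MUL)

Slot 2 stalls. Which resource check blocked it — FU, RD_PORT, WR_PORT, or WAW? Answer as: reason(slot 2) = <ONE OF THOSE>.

  0. MUL→r5 ⇒ go  {2A/0Mu/2Ld/1B | 2r 1w}
  1. ALU→r6 ⇒ go  {1A/0Mu/2Ld/1B | 0r 0w}
  2. MUL→r1 ⇒ no(FU)  {1A/0Mu/2Ld/1B | 0r 0w}
  3. ALU→r4 ⇒ no(RD_PORT)  {1A/0Mu/2Ld/1B | 0r 0w}
  4. MUL→r6 ⇒ no(FU)  {1A/0Mu/2Ld/1B | 0r 0w}

reason(slot 2) = FU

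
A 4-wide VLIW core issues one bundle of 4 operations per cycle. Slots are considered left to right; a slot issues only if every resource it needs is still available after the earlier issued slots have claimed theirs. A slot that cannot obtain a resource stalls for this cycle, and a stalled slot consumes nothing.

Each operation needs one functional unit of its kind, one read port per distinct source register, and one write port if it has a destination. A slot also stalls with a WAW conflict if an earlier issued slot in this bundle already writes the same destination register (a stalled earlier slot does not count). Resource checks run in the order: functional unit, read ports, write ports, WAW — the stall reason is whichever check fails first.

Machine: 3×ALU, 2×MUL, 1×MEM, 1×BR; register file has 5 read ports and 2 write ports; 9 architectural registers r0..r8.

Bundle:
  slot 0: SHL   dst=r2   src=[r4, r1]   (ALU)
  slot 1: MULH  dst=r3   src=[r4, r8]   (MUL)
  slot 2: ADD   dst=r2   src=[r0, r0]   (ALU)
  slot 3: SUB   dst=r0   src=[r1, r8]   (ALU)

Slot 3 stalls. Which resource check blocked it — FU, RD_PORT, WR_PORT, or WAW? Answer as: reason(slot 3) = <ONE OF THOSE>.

reason(slot 3) = RD_PORT

(0) want 1×ALU +2rd +1wr — yes → AL2|MU2|ME1|BR1|rd3|wr1
(1) want 1×MUL +2rd +1wr — yes → AL2|MU1|ME1|BR1|rd1|wr0
(2) want 1×ALU +1rd +1wr — WR_PORT → AL2|MU1|ME1|BR1|rd1|wr0
(3) want 1×ALU +2rd +1wr — RD_PORT → AL2|MU1|ME1|BR1|rd1|wr0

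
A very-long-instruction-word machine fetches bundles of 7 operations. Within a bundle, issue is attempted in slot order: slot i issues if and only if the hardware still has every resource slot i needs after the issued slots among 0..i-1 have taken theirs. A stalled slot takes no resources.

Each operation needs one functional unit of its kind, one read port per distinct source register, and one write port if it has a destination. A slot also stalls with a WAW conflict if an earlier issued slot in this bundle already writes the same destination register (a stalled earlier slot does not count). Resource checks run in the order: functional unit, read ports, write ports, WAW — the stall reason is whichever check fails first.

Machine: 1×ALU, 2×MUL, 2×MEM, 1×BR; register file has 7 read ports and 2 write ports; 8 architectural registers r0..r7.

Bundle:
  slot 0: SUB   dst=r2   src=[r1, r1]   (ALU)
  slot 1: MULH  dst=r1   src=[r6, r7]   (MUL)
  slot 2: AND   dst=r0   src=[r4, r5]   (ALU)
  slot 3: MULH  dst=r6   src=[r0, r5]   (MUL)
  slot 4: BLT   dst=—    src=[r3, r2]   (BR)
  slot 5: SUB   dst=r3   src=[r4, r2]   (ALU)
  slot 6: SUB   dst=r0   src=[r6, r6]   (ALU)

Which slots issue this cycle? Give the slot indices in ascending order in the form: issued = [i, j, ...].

issued = [0, 1, 4]

  0. ALU→r2 ⇒ go  {0A/2Mu/2Ld/1B | 6r 1w}
  1. MUL→r1 ⇒ go  {0A/1Mu/2Ld/1B | 4r 0w}
  2. ALU→r0 ⇒ no(FU)  {0A/1Mu/2Ld/1B | 4r 0w}
  3. MUL→r6 ⇒ no(WR_PORT)  {0A/1Mu/2Ld/1B | 4r 0w}
  4. BR ⇒ go  {0A/1Mu/2Ld/0B | 2r 0w}
  5. ALU→r3 ⇒ no(FU)  {0A/1Mu/2Ld/0B | 2r 0w}
  6. ALU→r0 ⇒ no(FU)  {0A/1Mu/2Ld/0B | 2r 0w}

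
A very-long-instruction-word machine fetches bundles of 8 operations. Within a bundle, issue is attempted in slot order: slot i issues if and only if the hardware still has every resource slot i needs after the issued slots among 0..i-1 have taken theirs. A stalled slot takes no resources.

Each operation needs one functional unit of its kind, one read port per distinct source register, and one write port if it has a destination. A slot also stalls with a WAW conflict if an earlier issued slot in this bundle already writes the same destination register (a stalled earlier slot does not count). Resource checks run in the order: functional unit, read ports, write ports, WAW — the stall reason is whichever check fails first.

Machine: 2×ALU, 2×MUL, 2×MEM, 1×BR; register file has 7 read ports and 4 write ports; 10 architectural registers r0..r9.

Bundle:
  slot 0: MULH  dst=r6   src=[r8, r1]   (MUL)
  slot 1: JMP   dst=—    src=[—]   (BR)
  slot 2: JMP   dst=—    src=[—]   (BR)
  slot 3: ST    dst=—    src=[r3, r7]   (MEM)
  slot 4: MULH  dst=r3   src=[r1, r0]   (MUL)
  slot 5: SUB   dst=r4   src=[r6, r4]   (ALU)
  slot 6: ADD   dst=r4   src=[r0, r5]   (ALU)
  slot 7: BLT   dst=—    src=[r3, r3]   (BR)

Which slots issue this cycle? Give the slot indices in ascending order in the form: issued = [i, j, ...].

issued = [0, 1, 3, 4]

[0] MUL needs rd=2 wr=1: ok; after: ALU=2 MUL=1 MEM=2 BR=1, R=5, W=3
[1] BR needs rd=0 wr=0: ok; after: ALU=2 MUL=1 MEM=2 BR=0, R=5, W=3
[2] BR needs rd=0 wr=0: FU; after: ALU=2 MUL=1 MEM=2 BR=0, R=5, W=3
[3] MEM needs rd=2 wr=0: ok; after: ALU=2 MUL=1 MEM=1 BR=0, R=3, W=3
[4] MUL needs rd=2 wr=1: ok; after: ALU=2 MUL=0 MEM=1 BR=0, R=1, W=2
[5] ALU needs rd=2 wr=1: RD_PORT; after: ALU=2 MUL=0 MEM=1 BR=0, R=1, W=2
[6] ALU needs rd=2 wr=1: RD_PORT; after: ALU=2 MUL=0 MEM=1 BR=0, R=1, W=2
[7] BR needs rd=1 wr=0: FU; after: ALU=2 MUL=0 MEM=1 BR=0, R=1, W=2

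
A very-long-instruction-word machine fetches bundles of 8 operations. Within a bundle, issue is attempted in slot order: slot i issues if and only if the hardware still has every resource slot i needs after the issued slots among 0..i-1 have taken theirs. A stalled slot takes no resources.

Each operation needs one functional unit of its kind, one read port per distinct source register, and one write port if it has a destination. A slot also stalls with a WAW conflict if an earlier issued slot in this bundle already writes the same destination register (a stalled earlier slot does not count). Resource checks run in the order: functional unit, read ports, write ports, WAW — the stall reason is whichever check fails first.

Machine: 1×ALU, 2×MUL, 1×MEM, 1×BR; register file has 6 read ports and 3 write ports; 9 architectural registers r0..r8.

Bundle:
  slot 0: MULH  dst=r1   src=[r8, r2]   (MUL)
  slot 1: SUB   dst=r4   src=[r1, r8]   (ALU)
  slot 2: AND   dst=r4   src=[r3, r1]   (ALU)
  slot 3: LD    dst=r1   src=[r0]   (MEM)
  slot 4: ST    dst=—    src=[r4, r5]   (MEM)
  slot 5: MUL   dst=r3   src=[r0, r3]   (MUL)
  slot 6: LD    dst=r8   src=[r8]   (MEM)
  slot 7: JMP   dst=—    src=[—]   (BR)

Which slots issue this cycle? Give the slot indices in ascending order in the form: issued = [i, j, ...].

issued = [0, 1, 4, 7]

[0] MUL needs rd=2 wr=1: ok; after: ALU=1 MUL=1 MEM=1 BR=1, R=4, W=2
[1] ALU needs rd=2 wr=1: ok; after: ALU=0 MUL=1 MEM=1 BR=1, R=2, W=1
[2] ALU needs rd=2 wr=1: FU; after: ALU=0 MUL=1 MEM=1 BR=1, R=2, W=1
[3] MEM needs rd=1 wr=1: WAW; after: ALU=0 MUL=1 MEM=1 BR=1, R=2, W=1
[4] MEM needs rd=2 wr=0: ok; after: ALU=0 MUL=1 MEM=0 BR=1, R=0, W=1
[5] MUL needs rd=2 wr=1: RD_PORT; after: ALU=0 MUL=1 MEM=0 BR=1, R=0, W=1
[6] MEM needs rd=1 wr=1: FU; after: ALU=0 MUL=1 MEM=0 BR=1, R=0, W=1
[7] BR needs rd=0 wr=0: ok; after: ALU=0 MUL=1 MEM=0 BR=0, R=0, W=1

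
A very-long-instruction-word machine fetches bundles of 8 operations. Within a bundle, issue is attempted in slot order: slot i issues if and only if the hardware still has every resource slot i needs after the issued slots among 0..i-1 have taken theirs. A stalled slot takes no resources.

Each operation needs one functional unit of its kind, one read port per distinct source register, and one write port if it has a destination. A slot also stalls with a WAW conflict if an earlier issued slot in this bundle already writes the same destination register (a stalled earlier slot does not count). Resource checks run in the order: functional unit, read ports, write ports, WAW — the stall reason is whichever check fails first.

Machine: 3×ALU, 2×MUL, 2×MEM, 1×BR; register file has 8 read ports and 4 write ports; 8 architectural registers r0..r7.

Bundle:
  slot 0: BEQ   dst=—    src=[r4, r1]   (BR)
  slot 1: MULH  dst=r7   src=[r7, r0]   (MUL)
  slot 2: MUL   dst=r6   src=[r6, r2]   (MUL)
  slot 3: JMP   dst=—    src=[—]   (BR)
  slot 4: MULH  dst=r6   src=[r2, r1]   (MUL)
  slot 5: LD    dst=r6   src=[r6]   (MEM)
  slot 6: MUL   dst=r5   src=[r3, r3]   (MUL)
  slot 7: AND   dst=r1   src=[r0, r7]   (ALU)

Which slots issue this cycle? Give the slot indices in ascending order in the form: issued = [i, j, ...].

issued = [0, 1, 2, 7]

slot 0 (BR): ISSUE — free A3,Mu2,Ld2,B0 rp6 wp4
slot 1 (MUL): ISSUE — free A3,Mu1,Ld2,B0 rp4 wp3
slot 2 (MUL): ISSUE — free A3,Mu0,Ld2,B0 rp2 wp2
slot 3 (BR): stall FU — free A3,Mu0,Ld2,B0 rp2 wp2
slot 4 (MUL): stall FU — free A3,Mu0,Ld2,B0 rp2 wp2
slot 5 (MEM): stall WAW — free A3,Mu0,Ld2,B0 rp2 wp2
slot 6 (MUL): stall FU — free A3,Mu0,Ld2,B0 rp2 wp2
slot 7 (ALU): ISSUE — free A2,Mu0,Ld2,B0 rp0 wp1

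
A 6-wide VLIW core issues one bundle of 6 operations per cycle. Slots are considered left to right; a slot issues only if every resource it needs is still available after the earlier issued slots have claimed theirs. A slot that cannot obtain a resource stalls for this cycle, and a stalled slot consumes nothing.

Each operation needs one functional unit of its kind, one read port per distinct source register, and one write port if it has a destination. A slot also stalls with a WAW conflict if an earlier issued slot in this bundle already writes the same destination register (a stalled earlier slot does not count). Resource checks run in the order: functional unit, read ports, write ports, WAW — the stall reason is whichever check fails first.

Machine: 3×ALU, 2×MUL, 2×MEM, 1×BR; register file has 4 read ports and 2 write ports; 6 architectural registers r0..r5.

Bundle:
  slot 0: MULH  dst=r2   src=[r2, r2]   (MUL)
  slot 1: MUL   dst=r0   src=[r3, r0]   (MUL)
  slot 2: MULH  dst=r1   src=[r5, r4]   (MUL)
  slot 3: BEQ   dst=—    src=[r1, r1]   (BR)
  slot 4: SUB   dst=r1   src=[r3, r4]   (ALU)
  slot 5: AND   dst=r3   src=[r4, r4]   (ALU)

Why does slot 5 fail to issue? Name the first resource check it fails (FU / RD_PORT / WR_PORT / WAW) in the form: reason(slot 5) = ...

reason(slot 5) = RD_PORT

#0 MUL src=r2,r2 dispatched  <A:3 Mu:1 Ld:2 B:1 rd:3 wr:1>
#1 MUL src=r3,r0 dispatched  <A:3 Mu:0 Ld:2 B:1 rd:1 wr:0>
#2 MUL src=r5,r4 held:FU  <A:3 Mu:0 Ld:2 B:1 rd:1 wr:0>
#3 BR src=r1,r1 dispatched  <A:3 Mu:0 Ld:2 B:0 rd:0 wr:0>
#4 ALU src=r3,r4 held:RD_PORT  <A:3 Mu:0 Ld:2 B:0 rd:0 wr:0>
#5 ALU src=r4,r4 held:RD_PORT  <A:3 Mu:0 Ld:2 B:0 rd:0 wr:0>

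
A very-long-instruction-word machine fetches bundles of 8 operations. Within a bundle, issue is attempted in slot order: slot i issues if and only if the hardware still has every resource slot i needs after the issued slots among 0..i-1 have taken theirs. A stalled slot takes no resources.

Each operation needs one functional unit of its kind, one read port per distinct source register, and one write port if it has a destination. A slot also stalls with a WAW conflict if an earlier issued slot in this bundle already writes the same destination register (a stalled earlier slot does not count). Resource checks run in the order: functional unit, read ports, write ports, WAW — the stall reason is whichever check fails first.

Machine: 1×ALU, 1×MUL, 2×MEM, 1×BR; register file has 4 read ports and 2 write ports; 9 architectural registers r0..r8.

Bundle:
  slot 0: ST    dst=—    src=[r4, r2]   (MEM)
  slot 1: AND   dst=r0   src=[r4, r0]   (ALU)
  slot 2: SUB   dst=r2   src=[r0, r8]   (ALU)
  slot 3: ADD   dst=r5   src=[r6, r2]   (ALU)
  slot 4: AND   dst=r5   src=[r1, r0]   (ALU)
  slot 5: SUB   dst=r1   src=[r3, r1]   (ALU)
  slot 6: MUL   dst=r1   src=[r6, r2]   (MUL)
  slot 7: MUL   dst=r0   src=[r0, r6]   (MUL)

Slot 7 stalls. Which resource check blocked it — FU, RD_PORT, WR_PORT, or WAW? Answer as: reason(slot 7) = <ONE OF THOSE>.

reason(slot 7) = RD_PORT

#0 MEM src=r4,r2 dispatched  <A:1 Mu:1 Ld:1 B:1 rd:2 wr:2>
#1 ALU src=r4,r0 dispatched  <A:0 Mu:1 Ld:1 B:1 rd:0 wr:1>
#2 ALU src=r0,r8 held:FU  <A:0 Mu:1 Ld:1 B:1 rd:0 wr:1>
#3 ALU src=r6,r2 held:FU  <A:0 Mu:1 Ld:1 B:1 rd:0 wr:1>
#4 ALU src=r1,r0 held:FU  <A:0 Mu:1 Ld:1 B:1 rd:0 wr:1>
#5 ALU src=r3,r1 held:FU  <A:0 Mu:1 Ld:1 B:1 rd:0 wr:1>
#6 MUL src=r6,r2 held:RD_PORT  <A:0 Mu:1 Ld:1 B:1 rd:0 wr:1>
#7 MUL src=r0,r6 held:RD_PORT  <A:0 Mu:1 Ld:1 B:1 rd:0 wr:1>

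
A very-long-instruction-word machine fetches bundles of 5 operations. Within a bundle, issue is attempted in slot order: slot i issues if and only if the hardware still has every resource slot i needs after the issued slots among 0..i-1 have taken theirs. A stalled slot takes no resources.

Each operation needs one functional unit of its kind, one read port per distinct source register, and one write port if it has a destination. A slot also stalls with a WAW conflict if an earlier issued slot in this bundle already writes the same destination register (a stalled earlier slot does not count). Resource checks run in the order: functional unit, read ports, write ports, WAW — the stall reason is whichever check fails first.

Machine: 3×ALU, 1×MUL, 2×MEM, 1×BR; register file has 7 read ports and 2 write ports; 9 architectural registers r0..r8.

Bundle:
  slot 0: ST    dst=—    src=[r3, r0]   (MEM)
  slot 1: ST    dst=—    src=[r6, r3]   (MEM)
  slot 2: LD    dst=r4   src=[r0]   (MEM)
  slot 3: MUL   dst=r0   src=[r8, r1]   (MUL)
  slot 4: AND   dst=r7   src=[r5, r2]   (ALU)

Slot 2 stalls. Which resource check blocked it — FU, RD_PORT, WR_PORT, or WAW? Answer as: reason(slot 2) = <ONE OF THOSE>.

slot 0 (MEM): ISSUE — free A3,Mu1,Ld1,B1 rp5 wp2
slot 1 (MEM): ISSUE — free A3,Mu1,Ld0,B1 rp3 wp2
slot 2 (MEM): stall FU — free A3,Mu1,Ld0,B1 rp3 wp2
slot 3 (MUL): ISSUE — free A3,Mu0,Ld0,B1 rp1 wp1
slot 4 (ALU): stall RD_PORT — free A3,Mu0,Ld0,B1 rp1 wp1

reason(slot 2) = FU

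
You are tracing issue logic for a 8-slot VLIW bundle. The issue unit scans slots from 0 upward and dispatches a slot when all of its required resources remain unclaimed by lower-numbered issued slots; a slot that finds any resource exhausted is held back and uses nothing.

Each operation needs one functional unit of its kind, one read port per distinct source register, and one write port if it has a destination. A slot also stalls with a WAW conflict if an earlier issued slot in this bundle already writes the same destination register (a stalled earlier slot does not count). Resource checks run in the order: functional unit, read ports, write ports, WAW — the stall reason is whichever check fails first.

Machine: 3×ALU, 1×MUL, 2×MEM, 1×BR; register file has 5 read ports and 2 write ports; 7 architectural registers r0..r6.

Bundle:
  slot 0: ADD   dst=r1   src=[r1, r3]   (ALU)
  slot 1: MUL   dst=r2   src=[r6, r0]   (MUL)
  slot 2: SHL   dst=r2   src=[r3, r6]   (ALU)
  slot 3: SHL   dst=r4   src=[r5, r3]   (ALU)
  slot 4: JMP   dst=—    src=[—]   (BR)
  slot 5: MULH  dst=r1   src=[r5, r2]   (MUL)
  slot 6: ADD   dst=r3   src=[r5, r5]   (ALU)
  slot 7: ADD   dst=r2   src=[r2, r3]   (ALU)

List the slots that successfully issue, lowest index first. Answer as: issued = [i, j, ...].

  0. ALU→r1 ⇒ go  {2A/1Mu/2Ld/1B | 3r 1w}
  1. MUL→r2 ⇒ go  {2A/0Mu/2Ld/1B | 1r 0w}
  2. ALU→r2 ⇒ no(RD_PORT)  {2A/0Mu/2Ld/1B | 1r 0w}
  3. ALU→r4 ⇒ no(RD_PORT)  {2A/0Mu/2Ld/1B | 1r 0w}
  4. BR ⇒ go  {2A/0Mu/2Ld/0B | 1r 0w}
  5. MUL→r1 ⇒ no(FU)  {2A/0Mu/2Ld/0B | 1r 0w}
  6. ALU→r3 ⇒ no(WR_PORT)  {2A/0Mu/2Ld/0B | 1r 0w}
  7. ALU→r2 ⇒ no(RD_PORT)  {2A/0Mu/2Ld/0B | 1r 0w}

issued = [0, 1, 4]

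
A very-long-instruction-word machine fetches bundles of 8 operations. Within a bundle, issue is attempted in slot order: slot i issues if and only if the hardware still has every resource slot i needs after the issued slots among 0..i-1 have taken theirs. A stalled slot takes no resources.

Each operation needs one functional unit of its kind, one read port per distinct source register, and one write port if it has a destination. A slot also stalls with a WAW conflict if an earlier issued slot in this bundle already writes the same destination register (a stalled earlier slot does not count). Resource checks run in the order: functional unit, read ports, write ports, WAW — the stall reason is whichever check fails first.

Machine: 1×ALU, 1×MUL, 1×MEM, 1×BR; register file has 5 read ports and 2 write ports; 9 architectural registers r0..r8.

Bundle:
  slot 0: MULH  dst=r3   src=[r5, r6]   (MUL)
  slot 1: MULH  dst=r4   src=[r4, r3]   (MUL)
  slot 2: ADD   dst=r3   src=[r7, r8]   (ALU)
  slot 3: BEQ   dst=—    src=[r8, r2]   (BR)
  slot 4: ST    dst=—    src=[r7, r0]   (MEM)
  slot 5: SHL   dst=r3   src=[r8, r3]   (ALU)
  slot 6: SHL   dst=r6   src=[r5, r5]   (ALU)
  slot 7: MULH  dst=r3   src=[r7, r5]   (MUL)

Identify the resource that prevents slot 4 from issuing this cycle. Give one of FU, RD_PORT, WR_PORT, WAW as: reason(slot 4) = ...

reason(slot 4) = RD_PORT

  0. MUL→r3 ⇒ go  {1A/0Mu/1Ld/1B | 3r 1w}
  1. MUL→r4 ⇒ no(FU)  {1A/0Mu/1Ld/1B | 3r 1w}
  2. ALU→r3 ⇒ no(WAW)  {1A/0Mu/1Ld/1B | 3r 1w}
  3. BR ⇒ go  {1A/0Mu/1Ld/0B | 1r 1w}
  4. MEM ⇒ no(RD_PORT)  {1A/0Mu/1Ld/0B | 1r 1w}
  5. ALU→r3 ⇒ no(RD_PORT)  {1A/0Mu/1Ld/0B | 1r 1w}
  6. ALU→r6 ⇒ go  {0A/0Mu/1Ld/0B | 0r 0w}
  7. MUL→r3 ⇒ no(FU)  {0A/0Mu/1Ld/0B | 0r 0w}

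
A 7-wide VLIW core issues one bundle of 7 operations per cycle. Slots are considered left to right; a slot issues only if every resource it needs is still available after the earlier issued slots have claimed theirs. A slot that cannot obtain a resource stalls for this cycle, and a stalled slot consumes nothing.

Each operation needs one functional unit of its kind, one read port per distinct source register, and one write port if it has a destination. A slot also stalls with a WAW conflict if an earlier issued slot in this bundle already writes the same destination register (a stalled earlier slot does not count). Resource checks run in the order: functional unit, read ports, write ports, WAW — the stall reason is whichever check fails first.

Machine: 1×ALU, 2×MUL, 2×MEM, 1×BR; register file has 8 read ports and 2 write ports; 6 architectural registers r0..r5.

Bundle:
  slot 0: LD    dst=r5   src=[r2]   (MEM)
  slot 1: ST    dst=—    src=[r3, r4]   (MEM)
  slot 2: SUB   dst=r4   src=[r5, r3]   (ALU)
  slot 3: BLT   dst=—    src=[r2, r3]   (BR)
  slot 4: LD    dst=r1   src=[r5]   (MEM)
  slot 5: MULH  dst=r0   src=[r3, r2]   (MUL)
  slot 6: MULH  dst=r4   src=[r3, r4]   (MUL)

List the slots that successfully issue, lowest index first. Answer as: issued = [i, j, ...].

issued = [0, 1, 2, 3]

(0) want 1×MEM +1rd +1wr — yes → AL1|MU2|ME1|BR1|rd7|wr1
(1) want 1×MEM +2rd +0wr — yes → AL1|MU2|ME0|BR1|rd5|wr1
(2) want 1×ALU +2rd +1wr — yes → AL0|MU2|ME0|BR1|rd3|wr0
(3) want 1×BR +2rd +0wr — yes → AL0|MU2|ME0|BR0|rd1|wr0
(4) want 1×MEM +1rd +1wr — FU → AL0|MU2|ME0|BR0|rd1|wr0
(5) want 1×MUL +2rd +1wr — RD_PORT → AL0|MU2|ME0|BR0|rd1|wr0
(6) want 1×MUL +2rd +1wr — RD_PORT → AL0|MU2|ME0|BR0|rd1|wr0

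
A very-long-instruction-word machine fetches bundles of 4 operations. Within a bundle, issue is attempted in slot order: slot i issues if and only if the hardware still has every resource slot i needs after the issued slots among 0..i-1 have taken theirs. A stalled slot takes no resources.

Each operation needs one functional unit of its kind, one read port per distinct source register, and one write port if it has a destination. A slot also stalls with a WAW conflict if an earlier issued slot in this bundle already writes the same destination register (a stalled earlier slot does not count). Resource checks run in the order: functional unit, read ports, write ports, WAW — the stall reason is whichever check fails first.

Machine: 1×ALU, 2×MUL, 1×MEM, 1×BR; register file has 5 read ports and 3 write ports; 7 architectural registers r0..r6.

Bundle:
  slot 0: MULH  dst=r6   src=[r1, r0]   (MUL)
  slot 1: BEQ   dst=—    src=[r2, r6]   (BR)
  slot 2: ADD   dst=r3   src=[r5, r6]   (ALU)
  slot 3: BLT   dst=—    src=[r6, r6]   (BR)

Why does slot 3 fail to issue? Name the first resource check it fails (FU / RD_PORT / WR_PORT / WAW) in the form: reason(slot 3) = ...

reason(slot 3) = FU

slot 0 (MUL): ISSUE — free A1,Mu1,Ld1,B1 rp3 wp2
slot 1 (BR): ISSUE — free A1,Mu1,Ld1,B0 rp1 wp2
slot 2 (ALU): stall RD_PORT — free A1,Mu1,Ld1,B0 rp1 wp2
slot 3 (BR): stall FU — free A1,Mu1,Ld1,B0 rp1 wp2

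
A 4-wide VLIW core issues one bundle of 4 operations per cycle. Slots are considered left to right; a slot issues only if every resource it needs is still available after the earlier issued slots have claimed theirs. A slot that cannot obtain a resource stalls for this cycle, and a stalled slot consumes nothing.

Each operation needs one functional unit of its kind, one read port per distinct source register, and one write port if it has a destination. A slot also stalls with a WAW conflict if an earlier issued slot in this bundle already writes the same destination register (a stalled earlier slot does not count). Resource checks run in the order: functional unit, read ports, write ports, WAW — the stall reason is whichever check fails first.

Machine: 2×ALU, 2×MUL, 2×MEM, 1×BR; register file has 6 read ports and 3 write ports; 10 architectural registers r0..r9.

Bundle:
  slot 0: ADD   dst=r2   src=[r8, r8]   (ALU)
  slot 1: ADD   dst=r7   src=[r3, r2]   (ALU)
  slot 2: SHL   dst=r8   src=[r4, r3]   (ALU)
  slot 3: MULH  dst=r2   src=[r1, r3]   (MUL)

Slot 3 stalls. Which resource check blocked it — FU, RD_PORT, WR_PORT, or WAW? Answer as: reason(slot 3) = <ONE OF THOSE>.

(0) want 1×ALU +1rd +1wr — yes → AL1|MU2|ME2|BR1|rd5|wr2
(1) want 1×ALU +2rd +1wr — yes → AL0|MU2|ME2|BR1|rd3|wr1
(2) want 1×ALU +2rd +1wr — FU → AL0|MU2|ME2|BR1|rd3|wr1
(3) want 1×MUL +2rd +1wr — WAW → AL0|MU2|ME2|BR1|rd3|wr1

reason(slot 3) = WAW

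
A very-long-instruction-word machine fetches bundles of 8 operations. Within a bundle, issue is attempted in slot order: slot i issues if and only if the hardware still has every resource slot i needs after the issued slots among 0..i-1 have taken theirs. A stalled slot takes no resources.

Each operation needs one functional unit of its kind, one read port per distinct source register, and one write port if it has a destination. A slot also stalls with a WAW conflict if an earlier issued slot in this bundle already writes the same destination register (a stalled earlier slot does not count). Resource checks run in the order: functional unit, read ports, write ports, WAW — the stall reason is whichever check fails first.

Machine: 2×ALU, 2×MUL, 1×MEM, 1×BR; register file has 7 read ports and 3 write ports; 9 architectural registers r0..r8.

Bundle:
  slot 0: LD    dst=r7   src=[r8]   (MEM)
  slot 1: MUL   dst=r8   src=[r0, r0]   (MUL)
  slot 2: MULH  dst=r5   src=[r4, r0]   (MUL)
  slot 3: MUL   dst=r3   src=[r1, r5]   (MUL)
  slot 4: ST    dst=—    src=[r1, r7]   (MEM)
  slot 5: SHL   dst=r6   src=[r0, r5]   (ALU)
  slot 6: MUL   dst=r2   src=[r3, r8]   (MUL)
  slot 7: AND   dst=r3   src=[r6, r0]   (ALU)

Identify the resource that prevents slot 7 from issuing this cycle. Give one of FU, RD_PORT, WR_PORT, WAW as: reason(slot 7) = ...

[0] MEM needs rd=1 wr=1: ok; after: ALU=2 MUL=2 MEM=0 BR=1, R=6, W=2
[1] MUL needs rd=1 wr=1: ok; after: ALU=2 MUL=1 MEM=0 BR=1, R=5, W=1
[2] MUL needs rd=2 wr=1: ok; after: ALU=2 MUL=0 MEM=0 BR=1, R=3, W=0
[3] MUL needs rd=2 wr=1: FU; after: ALU=2 MUL=0 MEM=0 BR=1, R=3, W=0
[4] MEM needs rd=2 wr=0: FU; after: ALU=2 MUL=0 MEM=0 BR=1, R=3, W=0
[5] ALU needs rd=2 wr=1: WR_PORT; after: ALU=2 MUL=0 MEM=0 BR=1, R=3, W=0
[6] MUL needs rd=2 wr=1: FU; after: ALU=2 MUL=0 MEM=0 BR=1, R=3, W=0
[7] ALU needs rd=2 wr=1: WR_PORT; after: ALU=2 MUL=0 MEM=0 BR=1, R=3, W=0

reason(slot 7) = WR_PORT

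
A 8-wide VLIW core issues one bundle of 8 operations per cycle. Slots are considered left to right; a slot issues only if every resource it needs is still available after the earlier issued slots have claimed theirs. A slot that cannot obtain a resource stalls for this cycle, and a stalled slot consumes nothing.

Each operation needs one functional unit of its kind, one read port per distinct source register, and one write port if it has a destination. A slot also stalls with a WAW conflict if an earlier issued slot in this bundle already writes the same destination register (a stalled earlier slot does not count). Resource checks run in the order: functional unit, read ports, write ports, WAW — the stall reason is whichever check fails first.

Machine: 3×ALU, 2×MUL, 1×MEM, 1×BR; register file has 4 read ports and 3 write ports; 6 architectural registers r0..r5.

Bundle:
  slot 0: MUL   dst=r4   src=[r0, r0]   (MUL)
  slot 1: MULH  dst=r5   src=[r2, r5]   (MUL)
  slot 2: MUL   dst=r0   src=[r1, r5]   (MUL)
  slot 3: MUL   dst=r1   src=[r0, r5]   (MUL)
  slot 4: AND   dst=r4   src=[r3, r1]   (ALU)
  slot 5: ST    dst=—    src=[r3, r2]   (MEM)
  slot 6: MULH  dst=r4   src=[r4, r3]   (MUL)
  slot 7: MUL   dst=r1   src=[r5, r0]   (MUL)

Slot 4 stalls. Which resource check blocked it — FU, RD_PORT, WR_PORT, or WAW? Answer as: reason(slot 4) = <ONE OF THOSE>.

(0) want 1×MUL +1rd +1wr — yes → AL3|MU1|ME1|BR1|rd3|wr2
(1) want 1×MUL +2rd +1wr — yes → AL3|MU0|ME1|BR1|rd1|wr1
(2) want 1×MUL +2rd +1wr — FU → AL3|MU0|ME1|BR1|rd1|wr1
(3) want 1×MUL +2rd +1wr — FU → AL3|MU0|ME1|BR1|rd1|wr1
(4) want 1×ALU +2rd +1wr — RD_PORT → AL3|MU0|ME1|BR1|rd1|wr1
(5) want 1×MEM +2rd +0wr — RD_PORT → AL3|MU0|ME1|BR1|rd1|wr1
(6) want 1×MUL +2rd +1wr — FU → AL3|MU0|ME1|BR1|rd1|wr1
(7) want 1×MUL +2rd +1wr — FU → AL3|MU0|ME1|BR1|rd1|wr1

reason(slot 4) = RD_PORT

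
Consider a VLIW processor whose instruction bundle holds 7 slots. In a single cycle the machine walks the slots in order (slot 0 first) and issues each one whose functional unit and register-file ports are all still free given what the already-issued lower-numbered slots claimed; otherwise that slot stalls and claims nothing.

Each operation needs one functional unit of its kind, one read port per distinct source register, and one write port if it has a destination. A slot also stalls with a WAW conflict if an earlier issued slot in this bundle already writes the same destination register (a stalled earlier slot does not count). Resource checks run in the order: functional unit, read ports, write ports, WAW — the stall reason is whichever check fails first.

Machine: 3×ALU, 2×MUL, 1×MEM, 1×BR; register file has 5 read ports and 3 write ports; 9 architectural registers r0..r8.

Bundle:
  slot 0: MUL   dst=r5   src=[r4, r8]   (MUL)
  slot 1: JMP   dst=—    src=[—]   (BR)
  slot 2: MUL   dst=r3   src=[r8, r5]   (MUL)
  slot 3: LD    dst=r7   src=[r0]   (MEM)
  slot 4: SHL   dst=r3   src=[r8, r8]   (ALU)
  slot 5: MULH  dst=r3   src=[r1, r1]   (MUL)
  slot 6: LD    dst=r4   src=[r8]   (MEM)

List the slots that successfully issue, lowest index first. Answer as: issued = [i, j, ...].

issued = [0, 1, 2, 3]

[0] MUL needs rd=2 wr=1: ok; after: ALU=3 MUL=1 MEM=1 BR=1, R=3, W=2
[1] BR needs rd=0 wr=0: ok; after: ALU=3 MUL=1 MEM=1 BR=0, R=3, W=2
[2] MUL needs rd=2 wr=1: ok; after: ALU=3 MUL=0 MEM=1 BR=0, R=1, W=1
[3] MEM needs rd=1 wr=1: ok; after: ALU=3 MUL=0 MEM=0 BR=0, R=0, W=0
[4] ALU needs rd=1 wr=1: RD_PORT; after: ALU=3 MUL=0 MEM=0 BR=0, R=0, W=0
[5] MUL needs rd=1 wr=1: FU; after: ALU=3 MUL=0 MEM=0 BR=0, R=0, W=0
[6] MEM needs rd=1 wr=1: FU; after: ALU=3 MUL=0 MEM=0 BR=0, R=0, W=0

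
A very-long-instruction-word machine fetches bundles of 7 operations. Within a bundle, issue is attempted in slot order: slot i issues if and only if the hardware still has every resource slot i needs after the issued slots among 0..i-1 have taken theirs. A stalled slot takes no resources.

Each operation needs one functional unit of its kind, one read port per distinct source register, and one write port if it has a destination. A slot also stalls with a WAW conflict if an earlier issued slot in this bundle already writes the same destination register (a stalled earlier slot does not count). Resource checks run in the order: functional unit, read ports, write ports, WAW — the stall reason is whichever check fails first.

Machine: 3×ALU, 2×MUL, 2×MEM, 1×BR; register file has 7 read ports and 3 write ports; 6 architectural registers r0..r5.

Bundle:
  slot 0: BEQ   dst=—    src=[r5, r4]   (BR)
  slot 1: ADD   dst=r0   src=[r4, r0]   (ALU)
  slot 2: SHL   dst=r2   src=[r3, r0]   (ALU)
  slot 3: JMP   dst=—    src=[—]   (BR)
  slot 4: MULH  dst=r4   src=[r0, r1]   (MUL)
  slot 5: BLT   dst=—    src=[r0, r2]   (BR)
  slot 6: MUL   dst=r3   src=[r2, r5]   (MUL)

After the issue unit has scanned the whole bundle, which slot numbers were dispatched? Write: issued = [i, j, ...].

issued = [0, 1, 2]

  0. BR ⇒ go  {3A/2Mu/2Ld/0B | 5r 3w}
  1. ALU→r0 ⇒ go  {2A/2Mu/2Ld/0B | 3r 2w}
  2. ALU→r2 ⇒ go  {1A/2Mu/2Ld/0B | 1r 1w}
  3. BR ⇒ no(FU)  {1A/2Mu/2Ld/0B | 1r 1w}
  4. MUL→r4 ⇒ no(RD_PORT)  {1A/2Mu/2Ld/0B | 1r 1w}
  5. BR ⇒ no(FU)  {1A/2Mu/2Ld/0B | 1r 1w}
  6. MUL→r3 ⇒ no(RD_PORT)  {1A/2Mu/2Ld/0B | 1r 1w}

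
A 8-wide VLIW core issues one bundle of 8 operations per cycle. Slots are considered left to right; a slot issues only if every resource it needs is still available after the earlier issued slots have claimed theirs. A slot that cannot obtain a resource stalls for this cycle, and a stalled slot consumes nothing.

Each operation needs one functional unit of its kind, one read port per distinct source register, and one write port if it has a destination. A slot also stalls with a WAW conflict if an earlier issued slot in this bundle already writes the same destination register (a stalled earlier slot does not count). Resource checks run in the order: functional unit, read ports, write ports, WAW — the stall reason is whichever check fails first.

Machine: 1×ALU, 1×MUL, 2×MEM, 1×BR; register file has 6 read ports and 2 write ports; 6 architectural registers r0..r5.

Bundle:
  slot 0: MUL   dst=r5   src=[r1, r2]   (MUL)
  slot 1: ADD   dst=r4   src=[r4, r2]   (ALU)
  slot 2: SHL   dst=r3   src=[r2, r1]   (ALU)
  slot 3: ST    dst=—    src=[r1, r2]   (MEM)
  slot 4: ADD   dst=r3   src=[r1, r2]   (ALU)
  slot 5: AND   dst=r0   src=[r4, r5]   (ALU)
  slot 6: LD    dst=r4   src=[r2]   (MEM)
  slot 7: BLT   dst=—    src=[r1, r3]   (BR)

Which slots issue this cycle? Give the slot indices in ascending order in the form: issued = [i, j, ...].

issued = [0, 1, 3]

(0) want 1×MUL +2rd +1wr — yes → AL1|MU0|ME2|BR1|rd4|wr1
(1) want 1×ALU +2rd +1wr — yes → AL0|MU0|ME2|BR1|rd2|wr0
(2) want 1×ALU +2rd +1wr — FU → AL0|MU0|ME2|BR1|rd2|wr0
(3) want 1×MEM +2rd +0wr — yes → AL0|MU0|ME1|BR1|rd0|wr0
(4) want 1×ALU +2rd +1wr — FU → AL0|MU0|ME1|BR1|rd0|wr0
(5) want 1×ALU +2rd +1wr — FU → AL0|MU0|ME1|BR1|rd0|wr0
(6) want 1×MEM +1rd +1wr — RD_PORT → AL0|MU0|ME1|BR1|rd0|wr0
(7) want 1×BR +2rd +0wr — RD_PORT → AL0|MU0|ME1|BR1|rd0|wr0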